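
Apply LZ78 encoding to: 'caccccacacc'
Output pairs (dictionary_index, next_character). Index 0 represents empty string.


LZ78 encoding steps:
Dictionary: {0: ''}
Step 1: w='' (idx 0), next='c' -> output (0, 'c'), add 'c' as idx 1
Step 2: w='' (idx 0), next='a' -> output (0, 'a'), add 'a' as idx 2
Step 3: w='c' (idx 1), next='c' -> output (1, 'c'), add 'cc' as idx 3
Step 4: w='cc' (idx 3), next='a' -> output (3, 'a'), add 'cca' as idx 4
Step 5: w='c' (idx 1), next='a' -> output (1, 'a'), add 'ca' as idx 5
Step 6: w='cc' (idx 3), end of input -> output (3, '')


Encoded: [(0, 'c'), (0, 'a'), (1, 'c'), (3, 'a'), (1, 'a'), (3, '')]


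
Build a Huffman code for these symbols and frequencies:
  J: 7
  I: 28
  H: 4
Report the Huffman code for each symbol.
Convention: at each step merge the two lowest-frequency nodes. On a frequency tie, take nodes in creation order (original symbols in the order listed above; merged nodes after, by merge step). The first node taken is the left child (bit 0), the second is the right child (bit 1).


Huffman tree construction:
Step 1: Merge H(4) + J(7) = 11
Step 2: Merge (H+J)(11) + I(28) = 39
Read each symbol's code off the tree from the root (left child = 0, right child = 1).

Codes:
  J: 01 (length 2)
  I: 1 (length 1)
  H: 00 (length 2)
Average code length: 50/39 = 1.2821 bits/symbol


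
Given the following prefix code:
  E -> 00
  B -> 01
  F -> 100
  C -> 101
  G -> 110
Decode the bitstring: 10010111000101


Decoding step by step:
Bits 100 -> F
Bits 101 -> C
Bits 110 -> G
Bits 00 -> E
Bits 101 -> C


Decoded message: FCGEC


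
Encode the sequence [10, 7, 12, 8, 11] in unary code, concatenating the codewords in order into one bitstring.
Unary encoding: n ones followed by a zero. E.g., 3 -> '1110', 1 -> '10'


Encode each number as n ones followed by a terminating 0:
  10 -> 11111111110 (11 bits)
  7 -> 11111110 (8 bits)
  12 -> 1111111111110 (13 bits)
  8 -> 111111110 (9 bits)
  11 -> 111111111110 (12 bits)
Total length = 11 + 8 + 13 + 9 + 12 = 53 bits.

Unary([10, 7, 12, 8, 11]) = 11111111110111111101111111111110111111110111111111110 (53 bits)


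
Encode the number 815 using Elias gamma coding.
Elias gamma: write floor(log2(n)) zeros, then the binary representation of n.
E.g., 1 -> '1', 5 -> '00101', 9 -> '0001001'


num_bits = floor(log2(815)) + 1 = 10
leading_zeros = num_bits - 1 = 9
binary(815) = 1100101111

Elias gamma(815) = '000000000' + '1100101111' = 0000000001100101111 (19 bits)


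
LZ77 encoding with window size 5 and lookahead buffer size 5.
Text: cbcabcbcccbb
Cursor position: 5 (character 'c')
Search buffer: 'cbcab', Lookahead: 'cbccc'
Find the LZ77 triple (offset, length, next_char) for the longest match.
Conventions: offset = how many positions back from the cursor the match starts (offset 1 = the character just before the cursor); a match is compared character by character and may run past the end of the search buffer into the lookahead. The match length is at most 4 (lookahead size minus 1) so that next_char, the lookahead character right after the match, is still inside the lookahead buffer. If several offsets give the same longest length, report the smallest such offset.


Try each offset into the search buffer:
  offset=1 (pos 4, char 'b'): match length 0
  offset=2 (pos 3, char 'a'): match length 0
  offset=3 (pos 2, char 'c'): match length 1
  offset=4 (pos 1, char 'b'): match length 0
  offset=5 (pos 0, char 'c'): match length 3
Longest match has length 3 at offset 5.
next_char = character at position 5 + 3 = 8 -> 'c'

Best match: offset=5, length=3 (matching 'cbc' starting at position 0)
LZ77 triple: (5, 3, 'c')


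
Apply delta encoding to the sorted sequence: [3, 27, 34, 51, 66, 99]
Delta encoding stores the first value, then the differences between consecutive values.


First value: 3
Deltas:
  27 - 3 = 24
  34 - 27 = 7
  51 - 34 = 17
  66 - 51 = 15
  99 - 66 = 33


Delta encoded: [3, 24, 7, 17, 15, 33]


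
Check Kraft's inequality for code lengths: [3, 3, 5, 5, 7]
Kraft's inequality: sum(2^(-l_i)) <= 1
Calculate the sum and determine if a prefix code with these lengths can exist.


Sum = 2^(-3) + 2^(-3) + 2^(-5) + 2^(-5) + 2^(-7)
    = 0.125 + 0.125 + 0.03125 + 0.03125 + 0.0078125
    = 41/128 = 0.3203125
Since 0.3203125 <= 1, Kraft's inequality IS satisfied.
A prefix code with these lengths CAN exist.

Kraft sum = 0.3203125. Satisfied.


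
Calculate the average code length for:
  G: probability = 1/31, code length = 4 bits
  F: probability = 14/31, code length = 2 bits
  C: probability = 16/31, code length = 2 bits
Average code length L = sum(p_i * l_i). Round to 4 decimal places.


Weighted contributions p_i * l_i:
  G: (1/31) * 4 = 4/31
  F: (14/31) * 2 = 28/31
  C: (16/31) * 2 = 32/31
Sum = (4 + 28 + 32)/31 = 64/31

L = 64/31 = 2.0645 bits/symbol


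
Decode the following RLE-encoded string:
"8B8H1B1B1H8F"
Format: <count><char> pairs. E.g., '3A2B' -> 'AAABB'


Expanding each <count><char> pair:
  8B -> 'BBBBBBBB'
  8H -> 'HHHHHHHH'
  1B -> 'B'
  1B -> 'B'
  1H -> 'H'
  8F -> 'FFFFFFFF'

Decoded = BBBBBBBBHHHHHHHHBBHFFFFFFFF


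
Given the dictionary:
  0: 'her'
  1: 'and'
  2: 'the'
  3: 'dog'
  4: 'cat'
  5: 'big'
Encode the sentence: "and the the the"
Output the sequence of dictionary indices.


Look up each word in the dictionary:
  'and' -> 1
  'the' -> 2
  'the' -> 2
  'the' -> 2

Encoded: [1, 2, 2, 2]


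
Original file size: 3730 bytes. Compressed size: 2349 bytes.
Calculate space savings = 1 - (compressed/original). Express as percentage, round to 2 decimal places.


ratio = compressed/original = 2349/3730 = 0.629759
savings = 1 - ratio = 1 - 0.629759 = 0.370241
as a percentage: 0.370241 * 100 = 37.02%

Space savings = 1 - 2349/3730 = 37.02%


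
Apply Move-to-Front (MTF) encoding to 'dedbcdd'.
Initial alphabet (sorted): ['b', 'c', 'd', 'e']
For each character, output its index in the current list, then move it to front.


MTF encoding:
'd': index 2 in ['b', 'c', 'd', 'e'] -> ['d', 'b', 'c', 'e']
'e': index 3 in ['d', 'b', 'c', 'e'] -> ['e', 'd', 'b', 'c']
'd': index 1 in ['e', 'd', 'b', 'c'] -> ['d', 'e', 'b', 'c']
'b': index 2 in ['d', 'e', 'b', 'c'] -> ['b', 'd', 'e', 'c']
'c': index 3 in ['b', 'd', 'e', 'c'] -> ['c', 'b', 'd', 'e']
'd': index 2 in ['c', 'b', 'd', 'e'] -> ['d', 'c', 'b', 'e']
'd': index 0 in ['d', 'c', 'b', 'e'] -> ['d', 'c', 'b', 'e']


Output: [2, 3, 1, 2, 3, 2, 0]


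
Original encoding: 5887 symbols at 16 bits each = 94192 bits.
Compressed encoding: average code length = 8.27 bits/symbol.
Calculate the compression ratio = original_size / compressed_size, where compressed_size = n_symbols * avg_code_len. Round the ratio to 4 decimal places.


original_size = n_symbols * orig_bits = 5887 * 16 = 94192 bits
compressed_size = n_symbols * avg_code_len = 5887 * 8.27 = 48685.49 bits
ratio = original_size / compressed_size = 94192 / 48685.49 = 1.9347

Compression ratio = 1.9347


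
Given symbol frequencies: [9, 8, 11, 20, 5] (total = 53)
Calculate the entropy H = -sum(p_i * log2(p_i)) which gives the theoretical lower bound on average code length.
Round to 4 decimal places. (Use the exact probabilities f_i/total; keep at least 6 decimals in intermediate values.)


Per-symbol terms -p_i * log2(p_i) with p_i = f_i/53:
  p = 9/53 = 0.169811: log2(p) = -2.557995, -p*log2(p) = 0.434377
  p = 8/53 = 0.150943: log2(p) = -2.727920, -p*log2(p) = 0.411762
  p = 11/53 = 0.207547: log2(p) = -2.268489, -p*log2(p) = 0.470818
  p = 20/53 = 0.377358: log2(p) = -1.405992, -p*log2(p) = 0.530563
  p = 5/53 = 0.094340: log2(p) = -3.405992, -p*log2(p) = 0.321320
H = 0.434377 + 0.411762 + 0.470818 + 0.530563 + 0.321320 = 2.168840

H = 2.1688 bits/symbol


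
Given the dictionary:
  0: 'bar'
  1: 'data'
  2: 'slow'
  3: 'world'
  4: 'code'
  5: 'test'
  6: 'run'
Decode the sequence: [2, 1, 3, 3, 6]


Look up each index in the dictionary:
  2 -> 'slow'
  1 -> 'data'
  3 -> 'world'
  3 -> 'world'
  6 -> 'run'

Decoded: "slow data world world run"


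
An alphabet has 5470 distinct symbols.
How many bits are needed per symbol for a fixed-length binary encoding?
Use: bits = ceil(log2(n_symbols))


log2(5470) = 12.4173
Bracket: 2^12 = 4096 < 5470 <= 2^13 = 8192
So ceil(log2(5470)) = 13

bits = ceil(log2(5470)) = ceil(12.4173) = 13 bits


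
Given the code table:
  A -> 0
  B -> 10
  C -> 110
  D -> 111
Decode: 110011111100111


Decoding:
110 -> C
0 -> A
111 -> D
111 -> D
0 -> A
0 -> A
111 -> D


Result: CADDAAD


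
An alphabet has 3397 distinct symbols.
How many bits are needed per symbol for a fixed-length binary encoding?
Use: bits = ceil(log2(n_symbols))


log2(3397) = 11.73
Bracket: 2^11 = 2048 < 3397 <= 2^12 = 4096
So ceil(log2(3397)) = 12

bits = ceil(log2(3397)) = ceil(11.73) = 12 bits


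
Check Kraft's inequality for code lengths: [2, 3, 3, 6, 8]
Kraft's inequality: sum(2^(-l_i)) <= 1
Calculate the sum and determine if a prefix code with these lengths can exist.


Sum = 2^(-2) + 2^(-3) + 2^(-3) + 2^(-6) + 2^(-8)
    = 0.25 + 0.125 + 0.125 + 0.015625 + 0.00390625
    = 133/256 = 0.51953125
Since 0.51953125 <= 1, Kraft's inequality IS satisfied.
A prefix code with these lengths CAN exist.

Kraft sum = 0.51953125. Satisfied.


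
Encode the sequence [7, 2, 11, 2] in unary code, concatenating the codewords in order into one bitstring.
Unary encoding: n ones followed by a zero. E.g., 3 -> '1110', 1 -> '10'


Encode each number as n ones followed by a terminating 0:
  7 -> 11111110 (8 bits)
  2 -> 110 (3 bits)
  11 -> 111111111110 (12 bits)
  2 -> 110 (3 bits)
Total length = 8 + 3 + 12 + 3 = 26 bits.

Unary([7, 2, 11, 2]) = 11111110110111111111110110 (26 bits)


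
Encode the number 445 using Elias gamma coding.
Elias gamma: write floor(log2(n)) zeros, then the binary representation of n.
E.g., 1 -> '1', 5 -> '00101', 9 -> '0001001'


num_bits = floor(log2(445)) + 1 = 9
leading_zeros = num_bits - 1 = 8
binary(445) = 110111101

Elias gamma(445) = '00000000' + '110111101' = 00000000110111101 (17 bits)


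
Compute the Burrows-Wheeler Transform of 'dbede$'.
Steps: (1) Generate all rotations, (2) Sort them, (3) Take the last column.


Rotations (sorted):
  0: $dbede -> last char: e
  1: bede$d -> last char: d
  2: dbede$ -> last char: $
  3: de$dbe -> last char: e
  4: e$dbed -> last char: d
  5: ede$db -> last char: b


BWT = ed$edb


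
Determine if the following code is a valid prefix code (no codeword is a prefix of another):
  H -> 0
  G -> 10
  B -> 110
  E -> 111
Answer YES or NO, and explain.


Checking each pair (does one codeword prefix another?):
  H='0' vs G='10': no prefix
  H='0' vs B='110': no prefix
  H='0' vs E='111': no prefix
  G='10' vs H='0': no prefix
  G='10' vs B='110': no prefix
  G='10' vs E='111': no prefix
  B='110' vs H='0': no prefix
  B='110' vs G='10': no prefix
  B='110' vs E='111': no prefix
  E='111' vs H='0': no prefix
  E='111' vs G='10': no prefix
  E='111' vs B='110': no prefix
No violation found over all pairs.

YES -- this is a valid prefix code. No codeword is a prefix of any other codeword.


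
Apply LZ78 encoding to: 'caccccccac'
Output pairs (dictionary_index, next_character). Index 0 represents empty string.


LZ78 encoding steps:
Dictionary: {0: ''}
Step 1: w='' (idx 0), next='c' -> output (0, 'c'), add 'c' as idx 1
Step 2: w='' (idx 0), next='a' -> output (0, 'a'), add 'a' as idx 2
Step 3: w='c' (idx 1), next='c' -> output (1, 'c'), add 'cc' as idx 3
Step 4: w='cc' (idx 3), next='c' -> output (3, 'c'), add 'ccc' as idx 4
Step 5: w='c' (idx 1), next='a' -> output (1, 'a'), add 'ca' as idx 5
Step 6: w='c' (idx 1), end of input -> output (1, '')


Encoded: [(0, 'c'), (0, 'a'), (1, 'c'), (3, 'c'), (1, 'a'), (1, '')]


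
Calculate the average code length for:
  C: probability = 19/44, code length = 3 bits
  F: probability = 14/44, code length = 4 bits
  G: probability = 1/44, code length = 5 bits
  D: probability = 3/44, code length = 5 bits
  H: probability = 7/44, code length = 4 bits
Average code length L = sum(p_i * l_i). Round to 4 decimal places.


Weighted contributions p_i * l_i:
  C: (19/44) * 3 = 57/44
  F: (14/44) * 4 = 56/44
  G: (1/44) * 5 = 5/44
  D: (3/44) * 5 = 15/44
  H: (7/44) * 4 = 28/44
Sum = (57 + 56 + 5 + 15 + 28)/44 = 161/44

L = 161/44 = 3.6591 bits/symbol


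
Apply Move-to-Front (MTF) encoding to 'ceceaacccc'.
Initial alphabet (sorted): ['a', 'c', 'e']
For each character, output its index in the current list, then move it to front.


MTF encoding:
'c': index 1 in ['a', 'c', 'e'] -> ['c', 'a', 'e']
'e': index 2 in ['c', 'a', 'e'] -> ['e', 'c', 'a']
'c': index 1 in ['e', 'c', 'a'] -> ['c', 'e', 'a']
'e': index 1 in ['c', 'e', 'a'] -> ['e', 'c', 'a']
'a': index 2 in ['e', 'c', 'a'] -> ['a', 'e', 'c']
'a': index 0 in ['a', 'e', 'c'] -> ['a', 'e', 'c']
'c': index 2 in ['a', 'e', 'c'] -> ['c', 'a', 'e']
'c': index 0 in ['c', 'a', 'e'] -> ['c', 'a', 'e']
'c': index 0 in ['c', 'a', 'e'] -> ['c', 'a', 'e']
'c': index 0 in ['c', 'a', 'e'] -> ['c', 'a', 'e']


Output: [1, 2, 1, 1, 2, 0, 2, 0, 0, 0]


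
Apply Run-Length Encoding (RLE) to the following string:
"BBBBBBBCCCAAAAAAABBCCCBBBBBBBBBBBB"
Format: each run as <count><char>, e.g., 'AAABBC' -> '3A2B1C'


Scanning runs left to right:
  i=0: run of 'B' x 7 -> '7B'
  i=7: run of 'C' x 3 -> '3C'
  i=10: run of 'A' x 7 -> '7A'
  i=17: run of 'B' x 2 -> '2B'
  i=19: run of 'C' x 3 -> '3C'
  i=22: run of 'B' x 12 -> '12B'

RLE = 7B3C7A2B3C12B


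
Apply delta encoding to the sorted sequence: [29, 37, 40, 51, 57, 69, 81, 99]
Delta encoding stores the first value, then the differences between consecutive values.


First value: 29
Deltas:
  37 - 29 = 8
  40 - 37 = 3
  51 - 40 = 11
  57 - 51 = 6
  69 - 57 = 12
  81 - 69 = 12
  99 - 81 = 18


Delta encoded: [29, 8, 3, 11, 6, 12, 12, 18]


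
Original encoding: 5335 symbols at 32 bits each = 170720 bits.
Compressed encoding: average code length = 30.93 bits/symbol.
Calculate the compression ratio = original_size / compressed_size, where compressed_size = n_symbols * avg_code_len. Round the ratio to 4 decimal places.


original_size = n_symbols * orig_bits = 5335 * 32 = 170720 bits
compressed_size = n_symbols * avg_code_len = 5335 * 30.93 = 165011.55 bits
ratio = original_size / compressed_size = 170720 / 165011.55 = 1.0346

Compression ratio = 1.0346


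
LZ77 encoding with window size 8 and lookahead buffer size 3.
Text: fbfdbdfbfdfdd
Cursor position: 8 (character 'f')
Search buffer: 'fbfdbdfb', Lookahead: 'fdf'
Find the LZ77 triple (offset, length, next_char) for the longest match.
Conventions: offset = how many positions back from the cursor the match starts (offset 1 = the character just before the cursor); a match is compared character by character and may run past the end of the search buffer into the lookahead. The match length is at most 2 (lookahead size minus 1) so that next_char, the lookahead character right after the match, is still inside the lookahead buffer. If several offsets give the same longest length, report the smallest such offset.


Try each offset into the search buffer:
  offset=1 (pos 7, char 'b'): match length 0
  offset=2 (pos 6, char 'f'): match length 1
  offset=3 (pos 5, char 'd'): match length 0
  offset=4 (pos 4, char 'b'): match length 0
  offset=5 (pos 3, char 'd'): match length 0
  offset=6 (pos 2, char 'f'): match length 2
  offset=7 (pos 1, char 'b'): match length 0
  offset=8 (pos 0, char 'f'): match length 1
Longest match has length 2 at offset 6.
next_char = character at position 8 + 2 = 10 -> 'f'

Best match: offset=6, length=2 (matching 'fd' starting at position 2)
LZ77 triple: (6, 2, 'f')


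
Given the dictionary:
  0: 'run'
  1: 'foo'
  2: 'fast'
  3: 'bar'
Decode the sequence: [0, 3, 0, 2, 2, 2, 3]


Look up each index in the dictionary:
  0 -> 'run'
  3 -> 'bar'
  0 -> 'run'
  2 -> 'fast'
  2 -> 'fast'
  2 -> 'fast'
  3 -> 'bar'

Decoded: "run bar run fast fast fast bar"


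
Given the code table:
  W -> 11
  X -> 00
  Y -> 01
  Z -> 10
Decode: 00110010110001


Decoding:
00 -> X
11 -> W
00 -> X
10 -> Z
11 -> W
00 -> X
01 -> Y


Result: XWXZWXY


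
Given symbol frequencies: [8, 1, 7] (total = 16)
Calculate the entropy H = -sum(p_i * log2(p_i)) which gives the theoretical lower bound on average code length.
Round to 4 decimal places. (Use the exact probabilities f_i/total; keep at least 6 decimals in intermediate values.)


Per-symbol terms -p_i * log2(p_i) with p_i = f_i/16:
  p = 8/16 = 0.500000: log2(p) = -1.000000, -p*log2(p) = 0.500000
  p = 1/16 = 0.062500: log2(p) = -4.000000, -p*log2(p) = 0.250000
  p = 7/16 = 0.437500: log2(p) = -1.192645, -p*log2(p) = 0.521782
H = 0.500000 + 0.250000 + 0.521782 = 1.271782

H = 1.2718 bits/symbol


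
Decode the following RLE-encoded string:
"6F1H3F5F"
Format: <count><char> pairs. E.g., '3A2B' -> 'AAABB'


Expanding each <count><char> pair:
  6F -> 'FFFFFF'
  1H -> 'H'
  3F -> 'FFF'
  5F -> 'FFFFF'

Decoded = FFFFFFHFFFFFFFF


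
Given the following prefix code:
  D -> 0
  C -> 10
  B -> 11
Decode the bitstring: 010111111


Decoding step by step:
Bits 0 -> D
Bits 10 -> C
Bits 11 -> B
Bits 11 -> B
Bits 11 -> B


Decoded message: DCBBB


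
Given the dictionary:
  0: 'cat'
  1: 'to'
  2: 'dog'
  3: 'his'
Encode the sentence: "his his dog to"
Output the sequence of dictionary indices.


Look up each word in the dictionary:
  'his' -> 3
  'his' -> 3
  'dog' -> 2
  'to' -> 1

Encoded: [3, 3, 2, 1]


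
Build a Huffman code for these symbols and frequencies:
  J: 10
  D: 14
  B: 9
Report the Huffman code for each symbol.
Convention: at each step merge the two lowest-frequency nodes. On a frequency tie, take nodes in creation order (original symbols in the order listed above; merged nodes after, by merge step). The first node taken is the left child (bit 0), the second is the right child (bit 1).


Huffman tree construction:
Step 1: Merge B(9) + J(10) = 19
Step 2: Merge D(14) + (B+J)(19) = 33
Read each symbol's code off the tree from the root (left child = 0, right child = 1).

Codes:
  J: 11 (length 2)
  D: 0 (length 1)
  B: 10 (length 2)
Average code length: 52/33 = 1.5758 bits/symbol


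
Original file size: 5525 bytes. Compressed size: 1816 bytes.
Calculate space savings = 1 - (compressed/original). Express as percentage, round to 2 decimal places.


ratio = compressed/original = 1816/5525 = 0.328688
savings = 1 - ratio = 1 - 0.328688 = 0.671312
as a percentage: 0.671312 * 100 = 67.13%

Space savings = 1 - 1816/5525 = 67.13%


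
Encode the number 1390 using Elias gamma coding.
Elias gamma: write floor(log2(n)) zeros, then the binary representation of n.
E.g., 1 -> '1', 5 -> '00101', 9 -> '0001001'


num_bits = floor(log2(1390)) + 1 = 11
leading_zeros = num_bits - 1 = 10
binary(1390) = 10101101110

Elias gamma(1390) = '0000000000' + '10101101110' = 000000000010101101110 (21 bits)


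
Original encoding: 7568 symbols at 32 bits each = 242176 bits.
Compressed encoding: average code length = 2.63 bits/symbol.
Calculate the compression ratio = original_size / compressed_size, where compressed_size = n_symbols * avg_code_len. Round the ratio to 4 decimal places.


original_size = n_symbols * orig_bits = 7568 * 32 = 242176 bits
compressed_size = n_symbols * avg_code_len = 7568 * 2.63 = 19903.84 bits
ratio = original_size / compressed_size = 242176 / 19903.84 = 12.1673

Compression ratio = 12.1673


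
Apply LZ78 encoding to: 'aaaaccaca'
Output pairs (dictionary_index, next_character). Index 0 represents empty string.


LZ78 encoding steps:
Dictionary: {0: ''}
Step 1: w='' (idx 0), next='a' -> output (0, 'a'), add 'a' as idx 1
Step 2: w='a' (idx 1), next='a' -> output (1, 'a'), add 'aa' as idx 2
Step 3: w='a' (idx 1), next='c' -> output (1, 'c'), add 'ac' as idx 3
Step 4: w='' (idx 0), next='c' -> output (0, 'c'), add 'c' as idx 4
Step 5: w='ac' (idx 3), next='a' -> output (3, 'a'), add 'aca' as idx 5


Encoded: [(0, 'a'), (1, 'a'), (1, 'c'), (0, 'c'), (3, 'a')]


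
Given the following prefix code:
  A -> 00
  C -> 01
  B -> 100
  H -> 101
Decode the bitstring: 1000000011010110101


Decoding step by step:
Bits 100 -> B
Bits 00 -> A
Bits 00 -> A
Bits 01 -> C
Bits 101 -> H
Bits 01 -> C
Bits 101 -> H
Bits 01 -> C


Decoded message: BAACHCHC


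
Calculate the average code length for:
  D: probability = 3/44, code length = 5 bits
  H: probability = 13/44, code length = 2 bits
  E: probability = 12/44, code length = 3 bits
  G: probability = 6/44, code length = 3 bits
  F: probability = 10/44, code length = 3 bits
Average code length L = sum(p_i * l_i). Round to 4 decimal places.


Weighted contributions p_i * l_i:
  D: (3/44) * 5 = 15/44
  H: (13/44) * 2 = 26/44
  E: (12/44) * 3 = 36/44
  G: (6/44) * 3 = 18/44
  F: (10/44) * 3 = 30/44
Sum = (15 + 26 + 36 + 18 + 30)/44 = 125/44

L = 125/44 = 2.8409 bits/symbol


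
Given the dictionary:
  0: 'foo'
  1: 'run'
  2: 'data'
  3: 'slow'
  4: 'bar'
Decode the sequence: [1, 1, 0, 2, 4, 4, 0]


Look up each index in the dictionary:
  1 -> 'run'
  1 -> 'run'
  0 -> 'foo'
  2 -> 'data'
  4 -> 'bar'
  4 -> 'bar'
  0 -> 'foo'

Decoded: "run run foo data bar bar foo"


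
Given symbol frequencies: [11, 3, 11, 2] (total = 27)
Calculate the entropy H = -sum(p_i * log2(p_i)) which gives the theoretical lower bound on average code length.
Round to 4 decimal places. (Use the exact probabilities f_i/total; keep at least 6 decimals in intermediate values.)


Per-symbol terms -p_i * log2(p_i) with p_i = f_i/27:
  p = 11/27 = 0.407407: log2(p) = -1.295456, -p*log2(p) = 0.527778
  p = 3/27 = 0.111111: log2(p) = -3.169925, -p*log2(p) = 0.352214
  p = 11/27 = 0.407407: log2(p) = -1.295456, -p*log2(p) = 0.527778
  p = 2/27 = 0.074074: log2(p) = -3.754888, -p*log2(p) = 0.278140
H = 0.527778 + 0.352214 + 0.527778 + 0.278140 = 1.685910

H = 1.6859 bits/symbol


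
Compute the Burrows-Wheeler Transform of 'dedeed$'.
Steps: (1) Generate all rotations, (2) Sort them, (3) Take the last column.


Rotations (sorted):
  0: $dedeed -> last char: d
  1: d$dedee -> last char: e
  2: dedeed$ -> last char: $
  3: deed$de -> last char: e
  4: ed$dede -> last char: e
  5: edeed$d -> last char: d
  6: eed$ded -> last char: d


BWT = de$eedd


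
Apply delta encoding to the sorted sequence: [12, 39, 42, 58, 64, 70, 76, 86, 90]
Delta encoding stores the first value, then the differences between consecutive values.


First value: 12
Deltas:
  39 - 12 = 27
  42 - 39 = 3
  58 - 42 = 16
  64 - 58 = 6
  70 - 64 = 6
  76 - 70 = 6
  86 - 76 = 10
  90 - 86 = 4


Delta encoded: [12, 27, 3, 16, 6, 6, 6, 10, 4]


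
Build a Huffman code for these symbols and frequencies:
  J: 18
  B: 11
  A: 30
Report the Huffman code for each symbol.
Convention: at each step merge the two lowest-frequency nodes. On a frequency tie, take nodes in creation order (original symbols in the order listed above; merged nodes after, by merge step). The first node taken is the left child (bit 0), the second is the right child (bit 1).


Huffman tree construction:
Step 1: Merge B(11) + J(18) = 29
Step 2: Merge (B+J)(29) + A(30) = 59
Read each symbol's code off the tree from the root (left child = 0, right child = 1).

Codes:
  J: 01 (length 2)
  B: 00 (length 2)
  A: 1 (length 1)
Average code length: 88/59 = 1.4915 bits/symbol


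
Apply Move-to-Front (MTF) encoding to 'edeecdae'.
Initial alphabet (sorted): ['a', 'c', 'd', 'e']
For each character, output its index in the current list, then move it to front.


MTF encoding:
'e': index 3 in ['a', 'c', 'd', 'e'] -> ['e', 'a', 'c', 'd']
'd': index 3 in ['e', 'a', 'c', 'd'] -> ['d', 'e', 'a', 'c']
'e': index 1 in ['d', 'e', 'a', 'c'] -> ['e', 'd', 'a', 'c']
'e': index 0 in ['e', 'd', 'a', 'c'] -> ['e', 'd', 'a', 'c']
'c': index 3 in ['e', 'd', 'a', 'c'] -> ['c', 'e', 'd', 'a']
'd': index 2 in ['c', 'e', 'd', 'a'] -> ['d', 'c', 'e', 'a']
'a': index 3 in ['d', 'c', 'e', 'a'] -> ['a', 'd', 'c', 'e']
'e': index 3 in ['a', 'd', 'c', 'e'] -> ['e', 'a', 'd', 'c']


Output: [3, 3, 1, 0, 3, 2, 3, 3]


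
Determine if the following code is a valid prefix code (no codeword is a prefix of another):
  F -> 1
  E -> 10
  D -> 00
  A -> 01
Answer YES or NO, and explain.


Checking each pair (does one codeword prefix another?):
  F='1' vs E='10': prefix -- VIOLATION

NO -- this is NOT a valid prefix code. F (1) is a prefix of E (10).


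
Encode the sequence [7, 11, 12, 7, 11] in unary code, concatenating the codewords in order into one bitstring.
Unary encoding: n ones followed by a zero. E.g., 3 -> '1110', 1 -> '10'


Encode each number as n ones followed by a terminating 0:
  7 -> 11111110 (8 bits)
  11 -> 111111111110 (12 bits)
  12 -> 1111111111110 (13 bits)
  7 -> 11111110 (8 bits)
  11 -> 111111111110 (12 bits)
Total length = 8 + 12 + 13 + 8 + 12 = 53 bits.

Unary([7, 11, 12, 7, 11]) = 11111110111111111110111111111111011111110111111111110 (53 bits)


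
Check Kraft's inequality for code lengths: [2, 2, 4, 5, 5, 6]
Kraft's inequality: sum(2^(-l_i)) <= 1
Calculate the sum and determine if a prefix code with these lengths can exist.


Sum = 2^(-2) + 2^(-2) + 2^(-4) + 2^(-5) + 2^(-5) + 2^(-6)
    = 0.25 + 0.25 + 0.0625 + 0.03125 + 0.03125 + 0.015625
    = 41/64 = 0.640625
Since 0.640625 <= 1, Kraft's inequality IS satisfied.
A prefix code with these lengths CAN exist.

Kraft sum = 0.640625. Satisfied.


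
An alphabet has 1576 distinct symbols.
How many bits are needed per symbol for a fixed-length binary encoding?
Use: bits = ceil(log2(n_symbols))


log2(1576) = 10.6221
Bracket: 2^10 = 1024 < 1576 <= 2^11 = 2048
So ceil(log2(1576)) = 11

bits = ceil(log2(1576)) = ceil(10.6221) = 11 bits


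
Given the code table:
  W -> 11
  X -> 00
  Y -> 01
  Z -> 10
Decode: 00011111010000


Decoding:
00 -> X
01 -> Y
11 -> W
11 -> W
01 -> Y
00 -> X
00 -> X


Result: XYWWYXX


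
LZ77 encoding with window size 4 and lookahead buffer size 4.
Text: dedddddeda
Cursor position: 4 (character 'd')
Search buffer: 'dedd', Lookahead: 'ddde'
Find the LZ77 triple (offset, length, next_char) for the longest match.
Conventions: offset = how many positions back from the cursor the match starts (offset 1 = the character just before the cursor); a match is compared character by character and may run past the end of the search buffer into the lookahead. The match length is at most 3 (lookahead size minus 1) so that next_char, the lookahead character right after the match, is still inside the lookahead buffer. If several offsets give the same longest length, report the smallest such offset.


Try each offset into the search buffer:
  offset=1 (pos 3, char 'd'): match length 3
  offset=2 (pos 2, char 'd'): match length 3
  offset=3 (pos 1, char 'e'): match length 0
  offset=4 (pos 0, char 'd'): match length 1
Longest match has length 3, found at offsets 1, 2; take the smallest, offset 1.
next_char = character at position 4 + 3 = 7 -> 'e'

Best match: offset=1, length=3 (matching 'ddd' starting at position 3)
LZ77 triple: (1, 3, 'e')


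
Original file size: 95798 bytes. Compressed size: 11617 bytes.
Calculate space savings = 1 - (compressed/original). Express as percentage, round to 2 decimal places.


ratio = compressed/original = 11617/95798 = 0.121266
savings = 1 - ratio = 1 - 0.121266 = 0.878734
as a percentage: 0.878734 * 100 = 87.87%

Space savings = 1 - 11617/95798 = 87.87%


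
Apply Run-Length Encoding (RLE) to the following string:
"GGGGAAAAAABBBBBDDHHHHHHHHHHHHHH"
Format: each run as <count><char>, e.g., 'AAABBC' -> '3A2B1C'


Scanning runs left to right:
  i=0: run of 'G' x 4 -> '4G'
  i=4: run of 'A' x 6 -> '6A'
  i=10: run of 'B' x 5 -> '5B'
  i=15: run of 'D' x 2 -> '2D'
  i=17: run of 'H' x 14 -> '14H'

RLE = 4G6A5B2D14H


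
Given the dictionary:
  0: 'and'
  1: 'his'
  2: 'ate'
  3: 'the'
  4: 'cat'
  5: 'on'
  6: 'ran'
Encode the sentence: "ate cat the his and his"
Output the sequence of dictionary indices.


Look up each word in the dictionary:
  'ate' -> 2
  'cat' -> 4
  'the' -> 3
  'his' -> 1
  'and' -> 0
  'his' -> 1

Encoded: [2, 4, 3, 1, 0, 1]


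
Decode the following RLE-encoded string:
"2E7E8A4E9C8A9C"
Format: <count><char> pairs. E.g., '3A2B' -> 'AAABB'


Expanding each <count><char> pair:
  2E -> 'EE'
  7E -> 'EEEEEEE'
  8A -> 'AAAAAAAA'
  4E -> 'EEEE'
  9C -> 'CCCCCCCCC'
  8A -> 'AAAAAAAA'
  9C -> 'CCCCCCCCC'

Decoded = EEEEEEEEEAAAAAAAAEEEECCCCCCCCCAAAAAAAACCCCCCCCC


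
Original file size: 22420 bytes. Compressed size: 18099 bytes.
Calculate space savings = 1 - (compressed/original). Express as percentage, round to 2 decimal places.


ratio = compressed/original = 18099/22420 = 0.80727
savings = 1 - ratio = 1 - 0.80727 = 0.19273
as a percentage: 0.19273 * 100 = 19.27%

Space savings = 1 - 18099/22420 = 19.27%


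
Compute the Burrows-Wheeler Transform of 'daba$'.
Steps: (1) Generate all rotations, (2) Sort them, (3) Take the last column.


Rotations (sorted):
  0: $daba -> last char: a
  1: a$dab -> last char: b
  2: aba$d -> last char: d
  3: ba$da -> last char: a
  4: daba$ -> last char: $


BWT = abda$


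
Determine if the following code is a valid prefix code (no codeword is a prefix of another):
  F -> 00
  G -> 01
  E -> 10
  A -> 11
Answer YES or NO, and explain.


Checking each pair (does one codeword prefix another?):
  F='00' vs G='01': no prefix
  F='00' vs E='10': no prefix
  F='00' vs A='11': no prefix
  G='01' vs F='00': no prefix
  G='01' vs E='10': no prefix
  G='01' vs A='11': no prefix
  E='10' vs F='00': no prefix
  E='10' vs G='01': no prefix
  E='10' vs A='11': no prefix
  A='11' vs F='00': no prefix
  A='11' vs G='01': no prefix
  A='11' vs E='10': no prefix
No violation found over all pairs.

YES -- this is a valid prefix code. No codeword is a prefix of any other codeword.


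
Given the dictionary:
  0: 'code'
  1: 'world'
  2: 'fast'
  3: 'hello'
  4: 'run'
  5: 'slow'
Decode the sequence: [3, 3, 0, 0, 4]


Look up each index in the dictionary:
  3 -> 'hello'
  3 -> 'hello'
  0 -> 'code'
  0 -> 'code'
  4 -> 'run'

Decoded: "hello hello code code run"


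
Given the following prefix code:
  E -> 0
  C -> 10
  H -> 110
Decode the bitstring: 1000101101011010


Decoding step by step:
Bits 10 -> C
Bits 0 -> E
Bits 0 -> E
Bits 10 -> C
Bits 110 -> H
Bits 10 -> C
Bits 110 -> H
Bits 10 -> C


Decoded message: CEECHCHC


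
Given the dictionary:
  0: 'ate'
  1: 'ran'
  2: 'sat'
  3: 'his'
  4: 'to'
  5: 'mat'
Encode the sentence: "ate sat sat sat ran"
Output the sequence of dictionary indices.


Look up each word in the dictionary:
  'ate' -> 0
  'sat' -> 2
  'sat' -> 2
  'sat' -> 2
  'ran' -> 1

Encoded: [0, 2, 2, 2, 1]


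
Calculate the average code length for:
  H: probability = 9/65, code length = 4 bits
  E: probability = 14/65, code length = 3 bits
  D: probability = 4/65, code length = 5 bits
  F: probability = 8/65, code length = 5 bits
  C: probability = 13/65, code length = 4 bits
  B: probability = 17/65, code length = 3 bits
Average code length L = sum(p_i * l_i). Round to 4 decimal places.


Weighted contributions p_i * l_i:
  H: (9/65) * 4 = 36/65
  E: (14/65) * 3 = 42/65
  D: (4/65) * 5 = 20/65
  F: (8/65) * 5 = 40/65
  C: (13/65) * 4 = 52/65
  B: (17/65) * 3 = 51/65
Sum = (36 + 42 + 20 + 40 + 52 + 51)/65 = 241/65

L = 241/65 = 3.7077 bits/symbol


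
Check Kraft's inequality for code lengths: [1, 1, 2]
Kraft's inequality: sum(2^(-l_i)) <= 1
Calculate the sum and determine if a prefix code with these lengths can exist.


Sum = 2^(-1) + 2^(-1) + 2^(-2)
    = 0.5 + 0.5 + 0.25
    = 5/4 = 1.25
Since 1.25 > 1, Kraft's inequality is NOT satisfied.
A prefix code with these lengths CANNOT exist.

Kraft sum = 1.25. Not satisfied.


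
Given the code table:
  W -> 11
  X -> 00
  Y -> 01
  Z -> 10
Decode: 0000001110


Decoding:
00 -> X
00 -> X
00 -> X
11 -> W
10 -> Z


Result: XXXWZ


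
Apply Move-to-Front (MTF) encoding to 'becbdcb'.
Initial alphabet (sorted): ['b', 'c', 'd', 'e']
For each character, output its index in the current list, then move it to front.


MTF encoding:
'b': index 0 in ['b', 'c', 'd', 'e'] -> ['b', 'c', 'd', 'e']
'e': index 3 in ['b', 'c', 'd', 'e'] -> ['e', 'b', 'c', 'd']
'c': index 2 in ['e', 'b', 'c', 'd'] -> ['c', 'e', 'b', 'd']
'b': index 2 in ['c', 'e', 'b', 'd'] -> ['b', 'c', 'e', 'd']
'd': index 3 in ['b', 'c', 'e', 'd'] -> ['d', 'b', 'c', 'e']
'c': index 2 in ['d', 'b', 'c', 'e'] -> ['c', 'd', 'b', 'e']
'b': index 2 in ['c', 'd', 'b', 'e'] -> ['b', 'c', 'd', 'e']


Output: [0, 3, 2, 2, 3, 2, 2]


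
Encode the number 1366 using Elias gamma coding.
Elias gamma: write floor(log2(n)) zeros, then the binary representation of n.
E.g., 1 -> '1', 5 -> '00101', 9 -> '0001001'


num_bits = floor(log2(1366)) + 1 = 11
leading_zeros = num_bits - 1 = 10
binary(1366) = 10101010110

Elias gamma(1366) = '0000000000' + '10101010110' = 000000000010101010110 (21 bits)


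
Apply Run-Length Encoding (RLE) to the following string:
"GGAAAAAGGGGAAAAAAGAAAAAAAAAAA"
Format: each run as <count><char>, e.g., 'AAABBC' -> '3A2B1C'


Scanning runs left to right:
  i=0: run of 'G' x 2 -> '2G'
  i=2: run of 'A' x 5 -> '5A'
  i=7: run of 'G' x 4 -> '4G'
  i=11: run of 'A' x 6 -> '6A'
  i=17: run of 'G' x 1 -> '1G'
  i=18: run of 'A' x 11 -> '11A'

RLE = 2G5A4G6A1G11A


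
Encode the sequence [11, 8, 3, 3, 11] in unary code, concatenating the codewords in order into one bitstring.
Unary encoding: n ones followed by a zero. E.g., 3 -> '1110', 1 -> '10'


Encode each number as n ones followed by a terminating 0:
  11 -> 111111111110 (12 bits)
  8 -> 111111110 (9 bits)
  3 -> 1110 (4 bits)
  3 -> 1110 (4 bits)
  11 -> 111111111110 (12 bits)
Total length = 12 + 9 + 4 + 4 + 12 = 41 bits.

Unary([11, 8, 3, 3, 11]) = 11111111111011111111011101110111111111110 (41 bits)


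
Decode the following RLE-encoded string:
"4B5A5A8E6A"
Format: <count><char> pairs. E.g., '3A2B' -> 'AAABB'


Expanding each <count><char> pair:
  4B -> 'BBBB'
  5A -> 'AAAAA'
  5A -> 'AAAAA'
  8E -> 'EEEEEEEE'
  6A -> 'AAAAAA'

Decoded = BBBBAAAAAAAAAAEEEEEEEEAAAAAA


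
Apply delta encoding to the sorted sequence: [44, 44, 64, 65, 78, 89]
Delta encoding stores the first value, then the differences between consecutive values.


First value: 44
Deltas:
  44 - 44 = 0
  64 - 44 = 20
  65 - 64 = 1
  78 - 65 = 13
  89 - 78 = 11


Delta encoded: [44, 0, 20, 1, 13, 11]


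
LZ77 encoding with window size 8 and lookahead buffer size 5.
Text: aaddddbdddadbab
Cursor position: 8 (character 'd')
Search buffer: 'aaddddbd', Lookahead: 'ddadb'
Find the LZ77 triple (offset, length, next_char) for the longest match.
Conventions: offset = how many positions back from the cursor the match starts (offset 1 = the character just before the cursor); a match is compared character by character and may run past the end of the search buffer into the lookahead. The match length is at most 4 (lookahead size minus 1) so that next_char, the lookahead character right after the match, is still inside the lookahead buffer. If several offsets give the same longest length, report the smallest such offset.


Try each offset into the search buffer:
  offset=1 (pos 7, char 'd'): match length 2
  offset=2 (pos 6, char 'b'): match length 0
  offset=3 (pos 5, char 'd'): match length 1
  offset=4 (pos 4, char 'd'): match length 2
  offset=5 (pos 3, char 'd'): match length 2
  offset=6 (pos 2, char 'd'): match length 2
  offset=7 (pos 1, char 'a'): match length 0
  offset=8 (pos 0, char 'a'): match length 0
Longest match has length 2, found at offsets 1, 4, 5, 6; take the smallest, offset 1.
next_char = character at position 8 + 2 = 10 -> 'a'

Best match: offset=1, length=2 (matching 'dd' starting at position 7)
LZ77 triple: (1, 2, 'a')


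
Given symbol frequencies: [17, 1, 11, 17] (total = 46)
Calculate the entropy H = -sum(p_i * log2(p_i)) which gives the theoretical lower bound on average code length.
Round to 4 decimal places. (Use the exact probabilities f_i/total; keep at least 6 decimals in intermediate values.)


Per-symbol terms -p_i * log2(p_i) with p_i = f_i/46:
  p = 17/46 = 0.369565: log2(p) = -1.436099, -p*log2(p) = 0.530732
  p = 1/46 = 0.021739: log2(p) = -5.523562, -p*log2(p) = 0.120077
  p = 11/46 = 0.239130: log2(p) = -2.064130, -p*log2(p) = 0.493596
  p = 17/46 = 0.369565: log2(p) = -1.436099, -p*log2(p) = 0.530732
H = 0.530732 + 0.120077 + 0.493596 + 0.530732 = 1.675137

H = 1.6751 bits/symbol


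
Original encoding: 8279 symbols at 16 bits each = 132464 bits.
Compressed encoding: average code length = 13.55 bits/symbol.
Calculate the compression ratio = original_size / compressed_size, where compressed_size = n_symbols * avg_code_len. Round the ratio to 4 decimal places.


original_size = n_symbols * orig_bits = 8279 * 16 = 132464 bits
compressed_size = n_symbols * avg_code_len = 8279 * 13.55 = 112180.45 bits
ratio = original_size / compressed_size = 132464 / 112180.45 = 1.1808

Compression ratio = 1.1808


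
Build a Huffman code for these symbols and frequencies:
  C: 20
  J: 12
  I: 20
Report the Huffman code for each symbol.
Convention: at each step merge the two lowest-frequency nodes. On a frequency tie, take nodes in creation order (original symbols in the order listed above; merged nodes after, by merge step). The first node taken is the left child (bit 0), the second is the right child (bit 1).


Huffman tree construction:
Step 1: Merge J(12) + C(20) = 32
Step 2: Merge I(20) + (J+C)(32) = 52
Read each symbol's code off the tree from the root (left child = 0, right child = 1).

Codes:
  C: 11 (length 2)
  J: 10 (length 2)
  I: 0 (length 1)
Average code length: 84/52 = 1.6154 bits/symbol


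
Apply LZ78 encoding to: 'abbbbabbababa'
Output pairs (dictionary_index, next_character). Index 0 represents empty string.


LZ78 encoding steps:
Dictionary: {0: ''}
Step 1: w='' (idx 0), next='a' -> output (0, 'a'), add 'a' as idx 1
Step 2: w='' (idx 0), next='b' -> output (0, 'b'), add 'b' as idx 2
Step 3: w='b' (idx 2), next='b' -> output (2, 'b'), add 'bb' as idx 3
Step 4: w='b' (idx 2), next='a' -> output (2, 'a'), add 'ba' as idx 4
Step 5: w='bb' (idx 3), next='a' -> output (3, 'a'), add 'bba' as idx 5
Step 6: w='ba' (idx 4), next='b' -> output (4, 'b'), add 'bab' as idx 6
Step 7: w='a' (idx 1), end of input -> output (1, '')


Encoded: [(0, 'a'), (0, 'b'), (2, 'b'), (2, 'a'), (3, 'a'), (4, 'b'), (1, '')]


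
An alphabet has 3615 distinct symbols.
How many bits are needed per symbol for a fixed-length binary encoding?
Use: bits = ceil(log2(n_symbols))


log2(3615) = 11.8198
Bracket: 2^11 = 2048 < 3615 <= 2^12 = 4096
So ceil(log2(3615)) = 12

bits = ceil(log2(3615)) = ceil(11.8198) = 12 bits


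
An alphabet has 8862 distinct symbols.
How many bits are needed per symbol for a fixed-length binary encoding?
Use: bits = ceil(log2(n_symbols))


log2(8862) = 13.1134
Bracket: 2^13 = 8192 < 8862 <= 2^14 = 16384
So ceil(log2(8862)) = 14

bits = ceil(log2(8862)) = ceil(13.1134) = 14 bits


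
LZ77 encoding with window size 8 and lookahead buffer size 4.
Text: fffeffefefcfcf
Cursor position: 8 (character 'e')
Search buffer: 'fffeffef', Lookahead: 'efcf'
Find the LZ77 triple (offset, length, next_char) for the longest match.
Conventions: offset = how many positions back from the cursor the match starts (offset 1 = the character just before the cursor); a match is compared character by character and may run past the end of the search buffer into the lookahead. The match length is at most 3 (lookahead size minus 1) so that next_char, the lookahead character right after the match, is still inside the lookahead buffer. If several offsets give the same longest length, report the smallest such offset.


Try each offset into the search buffer:
  offset=1 (pos 7, char 'f'): match length 0
  offset=2 (pos 6, char 'e'): match length 2
  offset=3 (pos 5, char 'f'): match length 0
  offset=4 (pos 4, char 'f'): match length 0
  offset=5 (pos 3, char 'e'): match length 2
  offset=6 (pos 2, char 'f'): match length 0
  offset=7 (pos 1, char 'f'): match length 0
  offset=8 (pos 0, char 'f'): match length 0
Longest match has length 2, found at offsets 2, 5; take the smallest, offset 2.
next_char = character at position 8 + 2 = 10 -> 'c'

Best match: offset=2, length=2 (matching 'ef' starting at position 6)
LZ77 triple: (2, 2, 'c')
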